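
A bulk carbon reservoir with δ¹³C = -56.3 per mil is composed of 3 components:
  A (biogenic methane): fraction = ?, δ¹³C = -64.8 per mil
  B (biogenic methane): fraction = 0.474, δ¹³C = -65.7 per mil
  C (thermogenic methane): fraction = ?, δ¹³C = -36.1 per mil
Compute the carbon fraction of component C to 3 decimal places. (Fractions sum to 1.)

Let f_C and f_A be the unknown fractions; fractions sum to 1 so f_C + f_A = 0.526.
Mass balance: Σ fᵢ·δᵢ = δ_bulk ⇒ f_C·(-36.1) + f_A·(-64.8) = -56.3 − (-31.142) = -25.158
Substitute f_A = 0.526 − f_C:
f_C·(-36.1 − -64.8) = -25.158 − 0.526×(-64.8) = 8.927
f_C = 8.927 / 28.7 = 0.3110

0.311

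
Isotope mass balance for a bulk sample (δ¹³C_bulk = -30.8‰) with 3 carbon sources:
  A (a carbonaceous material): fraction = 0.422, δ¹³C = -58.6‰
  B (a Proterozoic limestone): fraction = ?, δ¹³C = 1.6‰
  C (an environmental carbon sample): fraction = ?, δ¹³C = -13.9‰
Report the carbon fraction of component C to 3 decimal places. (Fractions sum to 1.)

Let f_C and f_B be the unknown fractions; fractions sum to 1 so f_C + f_B = 0.578.
Mass balance: Σ fᵢ·δᵢ = δ_bulk ⇒ f_C·(-13.9) + f_B·(1.6) = -30.8 − (-24.729) = -6.071
Substitute f_B = 0.578 − f_C:
f_C·(-13.9 − 1.6) = -6.071 − 0.578×(1.6) = -6.996
f_C = -6.996 / -15.5 = 0.4513

0.451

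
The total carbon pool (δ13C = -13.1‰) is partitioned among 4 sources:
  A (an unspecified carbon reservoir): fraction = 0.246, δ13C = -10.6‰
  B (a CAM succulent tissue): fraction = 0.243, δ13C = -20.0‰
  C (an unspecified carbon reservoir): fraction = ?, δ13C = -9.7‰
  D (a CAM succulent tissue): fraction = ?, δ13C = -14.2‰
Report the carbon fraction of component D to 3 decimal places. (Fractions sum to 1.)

Let f_D and f_C be the unknown fractions; fractions sum to 1 so f_D + f_C = 0.511.
Mass balance: Σ fᵢ·δᵢ = δ_bulk ⇒ f_D·(-14.2) + f_C·(-9.7) = -13.1 − (-7.468) = -5.632
Substitute f_C = 0.511 − f_D:
f_D·(-14.2 − -9.7) = -5.632 − 0.511×(-9.7) = -0.676
f_D = -0.676 / -4.5 = 0.1502

0.150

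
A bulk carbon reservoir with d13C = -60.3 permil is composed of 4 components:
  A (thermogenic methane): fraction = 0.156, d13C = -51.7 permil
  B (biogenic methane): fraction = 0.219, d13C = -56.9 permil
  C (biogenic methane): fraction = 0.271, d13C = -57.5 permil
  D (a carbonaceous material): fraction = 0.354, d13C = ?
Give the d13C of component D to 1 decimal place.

Isotope mass balance: δ_bulk = Σ fᵢ·δᵢ.
-60.3 = 0.156×(-51.7) + 0.219×(-56.9) + 0.271×(-57.5) + 0.354×δ_D
0.354·δ_D = -60.3 − (-36.109) = -24.191
δ_D = -24.191 / 0.354 = -68.34 permil

-68.3 permil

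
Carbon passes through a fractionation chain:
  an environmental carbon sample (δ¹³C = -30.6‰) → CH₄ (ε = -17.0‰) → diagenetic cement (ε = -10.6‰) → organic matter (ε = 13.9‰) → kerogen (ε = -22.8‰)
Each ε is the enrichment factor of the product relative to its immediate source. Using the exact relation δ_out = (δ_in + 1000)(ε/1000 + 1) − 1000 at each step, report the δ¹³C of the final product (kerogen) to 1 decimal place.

step 1: δ = (-30.60 + 1000)·(-17.0/1000 + 1) − 1000 = -47.08‰
step 2: δ = (-47.08 + 1000)·(-10.6/1000 + 1) − 1000 = -57.18‰
step 3: δ = (-57.18 + 1000)·(13.9/1000 + 1) − 1000 = -44.08‰
step 4: δ = (-44.08 + 1000)·(-22.8/1000 + 1) − 1000 = -65.87‰

-65.9‰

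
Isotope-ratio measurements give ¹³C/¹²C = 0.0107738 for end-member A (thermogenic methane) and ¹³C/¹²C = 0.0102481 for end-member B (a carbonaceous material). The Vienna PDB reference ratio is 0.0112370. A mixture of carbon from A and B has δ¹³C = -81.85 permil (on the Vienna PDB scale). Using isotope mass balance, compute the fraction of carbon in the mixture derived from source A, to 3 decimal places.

0.132

δ_A = (0.0107738/0.0112370 − 1)×1000 = (0.958779 − 1)×1000 = -41.221 permil
δ_B = (0.0102481/0.0112370 − 1)×1000 = (0.911996 − 1)×1000 = -88.004 permil
f_A = (δ_mix − δ_B)/(δ_A − δ_B) = (-81.85 − (-88.004))/(-41.221 − (-88.004))
f_A = 6.154 / 46.783 = 0.1315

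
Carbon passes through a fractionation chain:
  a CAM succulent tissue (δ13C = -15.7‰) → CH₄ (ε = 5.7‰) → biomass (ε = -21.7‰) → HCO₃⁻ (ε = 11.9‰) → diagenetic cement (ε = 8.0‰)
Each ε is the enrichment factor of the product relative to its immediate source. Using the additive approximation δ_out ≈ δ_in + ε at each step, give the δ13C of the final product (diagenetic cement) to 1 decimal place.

step 1: δ ≈ -15.7 + (5.7) = -10.0‰
step 2: δ ≈ -10.0 + (-21.7) = -31.7‰
step 3: δ ≈ -31.7 + (11.9) = -19.8‰
step 4: δ ≈ -19.8 + (8.0) = -11.8‰

-11.8‰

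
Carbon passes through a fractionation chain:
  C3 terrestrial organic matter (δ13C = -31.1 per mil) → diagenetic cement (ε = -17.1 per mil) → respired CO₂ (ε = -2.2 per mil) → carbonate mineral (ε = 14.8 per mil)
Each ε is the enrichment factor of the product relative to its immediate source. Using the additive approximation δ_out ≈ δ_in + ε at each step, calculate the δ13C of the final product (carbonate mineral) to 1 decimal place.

-35.6 per mil

step 1: δ ≈ -31.1 + (-17.1) = -48.2 per mil
step 2: δ ≈ -48.2 + (-2.2) = -50.4 per mil
step 3: δ ≈ -50.4 + (14.8) = -35.6 per mil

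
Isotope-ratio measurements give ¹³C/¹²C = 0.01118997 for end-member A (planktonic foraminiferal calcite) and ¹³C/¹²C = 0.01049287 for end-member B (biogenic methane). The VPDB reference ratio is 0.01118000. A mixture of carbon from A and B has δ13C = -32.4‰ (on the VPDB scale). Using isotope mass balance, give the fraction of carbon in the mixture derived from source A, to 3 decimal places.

0.466

δ_A = (0.01118997/0.01118000 − 1)×1000 = (1.000892 − 1)×1000 = 0.892‰
δ_B = (0.01049287/0.01118000 − 1)×1000 = (0.938539 − 1)×1000 = -61.461‰
f_A = (δ_mix − δ_B)/(δ_A − δ_B) = (-32.4 − (-61.461))/(0.892 − (-61.461))
f_A = 29.061 / 62.352 = 0.4661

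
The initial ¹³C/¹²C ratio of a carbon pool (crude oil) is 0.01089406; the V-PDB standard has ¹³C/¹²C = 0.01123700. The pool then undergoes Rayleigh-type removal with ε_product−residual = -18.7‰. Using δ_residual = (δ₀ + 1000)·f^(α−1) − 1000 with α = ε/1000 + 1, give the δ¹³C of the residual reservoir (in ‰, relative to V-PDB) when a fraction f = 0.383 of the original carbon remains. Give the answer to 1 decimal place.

δ₀ = (0.01089406/0.01123700 − 1)×1000 = (0.969481 − 1)×1000 = -30.519‰
α − 1 = ε/1000 = -0.0187
f^(α−1) = 0.383^(-0.0187) = 1.018109
δ_res = (-30.519 + 1000) × 1.018109 − 1000 = 987.037 − 1000 = -12.96‰

-13.0‰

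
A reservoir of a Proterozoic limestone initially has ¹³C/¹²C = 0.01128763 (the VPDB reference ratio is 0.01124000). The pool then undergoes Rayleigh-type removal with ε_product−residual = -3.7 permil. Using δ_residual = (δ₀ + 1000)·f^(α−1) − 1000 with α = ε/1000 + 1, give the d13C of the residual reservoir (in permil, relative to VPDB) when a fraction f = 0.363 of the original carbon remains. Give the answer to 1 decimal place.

δ₀ = (0.01128763/0.01124000 − 1)×1000 = (1.004238 − 1)×1000 = 4.238 permil
α − 1 = ε/1000 = -0.0037
f^(α−1) = 0.363^(-0.0037) = 1.003756
δ_res = (4.238 + 1000) × 1.003756 − 1000 = 1008.010 − 1000 = 8.01 permil

8.0 permil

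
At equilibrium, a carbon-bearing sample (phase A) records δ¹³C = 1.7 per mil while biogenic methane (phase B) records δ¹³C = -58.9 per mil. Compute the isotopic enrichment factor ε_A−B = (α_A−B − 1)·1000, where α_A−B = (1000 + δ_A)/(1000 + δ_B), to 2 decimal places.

α_A−B = (1000 + 1.7) / (1000 + -58.9) = 1001.7 / 941.1 = 1.064393
ε_A−B = (1.064393 − 1) × 1000 = 64.393 per mil
(The approximation ε ≈ δ_A − δ_B would give 60.6 per mil.)

64.39 per mil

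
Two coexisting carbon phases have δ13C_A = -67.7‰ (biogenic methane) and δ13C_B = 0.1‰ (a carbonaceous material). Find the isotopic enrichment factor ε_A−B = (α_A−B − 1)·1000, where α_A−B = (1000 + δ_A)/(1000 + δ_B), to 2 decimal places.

-67.79‰

α_A−B = (1000 + -67.7) / (1000 + 0.1) = 932.3 / 1000.1 = 0.932207
ε_A−B = (0.932207 − 1) × 1000 = -67.793‰
(The approximation ε ≈ δ_A − δ_B would give -67.8‰.)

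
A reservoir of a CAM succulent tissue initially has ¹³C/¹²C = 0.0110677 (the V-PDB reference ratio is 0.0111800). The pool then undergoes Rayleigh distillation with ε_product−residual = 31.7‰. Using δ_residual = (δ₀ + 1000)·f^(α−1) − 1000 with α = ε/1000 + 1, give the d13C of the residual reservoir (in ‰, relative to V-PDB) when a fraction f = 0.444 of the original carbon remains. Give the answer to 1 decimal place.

δ₀ = (0.0110677/0.0111800 − 1)×1000 = (0.989955 − 1)×1000 = -10.045‰
α − 1 = ε/1000 = 0.0317
f^(α−1) = 0.444^(0.0317) = 0.974590
δ_res = (-10.045 + 1000) × 0.974590 − 1000 = 964.801 − 1000 = -35.20‰

-35.2‰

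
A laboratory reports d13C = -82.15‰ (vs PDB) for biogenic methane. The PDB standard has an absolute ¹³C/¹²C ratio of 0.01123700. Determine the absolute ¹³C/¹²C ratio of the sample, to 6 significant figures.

R_sample = R_standard × (d13C/1000 + 1)
R_sample = 0.01123700 × (-82.15/1000 + 1) = 0.01123700 × 0.917850
R_sample = 0.0103139

0.0103139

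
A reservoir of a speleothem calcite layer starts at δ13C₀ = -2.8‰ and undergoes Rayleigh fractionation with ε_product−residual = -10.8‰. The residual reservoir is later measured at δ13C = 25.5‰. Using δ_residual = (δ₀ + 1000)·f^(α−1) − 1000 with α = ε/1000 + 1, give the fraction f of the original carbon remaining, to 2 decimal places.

α − 1 = ε/1000 = -0.0108
(δ_res + 1000)/(δ₀ + 1000) = (25.5 + 1000)/(-2.8 + 1000) = 1025.5/997.2 = 1.028379
f = 1.028379^(1/-0.0108) = exp(ln(1.028379)/-0.0108) = exp(0.02798/-0.0108)
f = exp(-2.5911) = 0.0749

0.07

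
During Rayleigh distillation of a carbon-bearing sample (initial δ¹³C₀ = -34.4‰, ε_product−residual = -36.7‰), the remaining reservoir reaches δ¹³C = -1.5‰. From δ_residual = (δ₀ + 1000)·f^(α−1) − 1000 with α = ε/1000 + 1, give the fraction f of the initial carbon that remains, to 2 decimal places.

α − 1 = ε/1000 = -0.0367
(δ_res + 1000)/(δ₀ + 1000) = (-1.5 + 1000)/(-34.4 + 1000) = 998.5/965.6 = 1.034072
f = 1.034072^(1/-0.0367) = exp(ln(1.034072)/-0.0367) = exp(0.03350/-0.0367)
f = exp(-0.9129) = 0.4013

0.40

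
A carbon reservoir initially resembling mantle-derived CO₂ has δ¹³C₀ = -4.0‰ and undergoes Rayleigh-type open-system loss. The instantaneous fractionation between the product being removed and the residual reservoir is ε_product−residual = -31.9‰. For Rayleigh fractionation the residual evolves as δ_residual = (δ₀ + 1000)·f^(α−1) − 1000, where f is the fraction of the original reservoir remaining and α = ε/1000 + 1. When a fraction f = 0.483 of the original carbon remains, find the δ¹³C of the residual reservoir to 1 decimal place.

19.4‰

Rayleigh residual: δ_res = (δ₀ + 1000)·f^(α−1) − 1000
α = ε/1000 + 1 = 0.96810, so α − 1 = -0.03190
f^(α−1) = 0.483^(-0.03190) = 1.023486
δ_res = (-4.0 + 1000) × 1.023486 − 1000 = 1019.392 − 1000 = 19.39‰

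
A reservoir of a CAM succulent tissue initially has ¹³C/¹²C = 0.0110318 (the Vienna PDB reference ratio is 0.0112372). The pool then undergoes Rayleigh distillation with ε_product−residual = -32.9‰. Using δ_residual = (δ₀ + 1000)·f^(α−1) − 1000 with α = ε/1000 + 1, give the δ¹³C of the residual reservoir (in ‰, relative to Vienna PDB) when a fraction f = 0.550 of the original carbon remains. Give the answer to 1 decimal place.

δ₀ = (0.0110318/0.0112372 − 1)×1000 = (0.981721 − 1)×1000 = -18.279‰
α − 1 = ε/1000 = -0.0329
f^(α−1) = 0.550^(-0.0329) = 1.019864
δ_res = (-18.279 + 1000) × 1.019864 − 1000 = 1001.222 − 1000 = 1.22‰

1.2‰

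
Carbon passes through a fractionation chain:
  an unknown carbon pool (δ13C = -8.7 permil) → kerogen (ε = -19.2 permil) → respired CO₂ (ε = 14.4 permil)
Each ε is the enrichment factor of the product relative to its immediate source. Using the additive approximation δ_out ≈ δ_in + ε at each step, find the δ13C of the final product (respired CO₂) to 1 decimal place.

-13.5 permil

step 1: δ ≈ -8.7 + (-19.2) = -27.9 permil
step 2: δ ≈ -27.9 + (14.4) = -13.5 permil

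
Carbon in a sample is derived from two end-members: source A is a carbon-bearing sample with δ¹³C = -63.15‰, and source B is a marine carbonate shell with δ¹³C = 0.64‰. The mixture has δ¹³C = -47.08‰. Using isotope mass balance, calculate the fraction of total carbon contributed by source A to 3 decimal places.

δ_mix = f_A·δ_A + (1 − f_A)·δ_B  ⇒  f_A = (δ_mix − δ_B)/(δ_A − δ_B)
f_A = (-47.08 − (0.64)) / (-63.15 − (0.64))
f_A = -47.72 / -63.79 = 0.7481

0.748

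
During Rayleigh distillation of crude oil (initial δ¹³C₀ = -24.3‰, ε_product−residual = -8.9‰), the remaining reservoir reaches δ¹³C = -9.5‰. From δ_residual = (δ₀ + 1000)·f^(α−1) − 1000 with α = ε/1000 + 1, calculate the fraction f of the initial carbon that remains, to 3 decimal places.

0.184

α − 1 = ε/1000 = -0.0089
(δ_res + 1000)/(δ₀ + 1000) = (-9.5 + 1000)/(-24.3 + 1000) = 990.5/975.7 = 1.015169
f = 1.015169^(1/-0.0089) = exp(ln(1.015169)/-0.0089) = exp(0.01505/-0.0089)
f = exp(-1.6915) = 0.1842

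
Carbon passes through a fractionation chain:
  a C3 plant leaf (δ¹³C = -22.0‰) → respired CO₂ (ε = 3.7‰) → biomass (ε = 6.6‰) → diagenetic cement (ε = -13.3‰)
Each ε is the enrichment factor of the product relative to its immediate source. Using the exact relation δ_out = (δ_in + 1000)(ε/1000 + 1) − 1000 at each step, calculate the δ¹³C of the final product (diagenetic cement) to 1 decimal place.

step 1: δ = (-22.00 + 1000)·(3.7/1000 + 1) − 1000 = -18.38‰
step 2: δ = (-18.38 + 1000)·(6.6/1000 + 1) − 1000 = -11.90‰
step 3: δ = (-11.90 + 1000)·(-13.3/1000 + 1) − 1000 = -25.04‰

-25.0‰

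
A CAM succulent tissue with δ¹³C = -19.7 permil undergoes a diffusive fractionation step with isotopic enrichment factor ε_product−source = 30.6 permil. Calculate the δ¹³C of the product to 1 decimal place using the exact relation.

To first order, δ_product ≈ δ_source + ε = 10.9 permil.
Exactly, δ_product = (δ_source + 1000)·(ε/1000 + 1) − 1000.
δ_product = (-19.7 + 1000) × (30.6/1000 + 1) − 1000
δ_product = 10.30 permil

10.3 permil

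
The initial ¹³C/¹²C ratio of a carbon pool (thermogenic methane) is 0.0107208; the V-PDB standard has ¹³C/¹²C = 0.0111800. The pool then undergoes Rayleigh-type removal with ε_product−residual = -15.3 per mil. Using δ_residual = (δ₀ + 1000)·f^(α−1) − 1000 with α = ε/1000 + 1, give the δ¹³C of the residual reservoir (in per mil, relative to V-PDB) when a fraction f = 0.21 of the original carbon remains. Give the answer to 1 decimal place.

-17.9 per mil

δ₀ = (0.0107208/0.0111800 − 1)×1000 = (0.958927 − 1)×1000 = -41.073 per mil
α − 1 = ε/1000 = -0.0153
f^(α−1) = 0.21^(-0.0153) = 1.024165
δ_res = (-41.073 + 1000) × 1.024165 − 1000 = 982.099 − 1000 = -17.90 per mil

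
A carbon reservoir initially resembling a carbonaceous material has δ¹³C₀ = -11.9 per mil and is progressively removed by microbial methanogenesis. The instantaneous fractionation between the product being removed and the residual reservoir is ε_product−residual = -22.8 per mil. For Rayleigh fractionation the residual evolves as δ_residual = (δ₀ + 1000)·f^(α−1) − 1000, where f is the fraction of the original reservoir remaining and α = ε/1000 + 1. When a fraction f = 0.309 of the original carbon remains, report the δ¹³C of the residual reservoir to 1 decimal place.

Rayleigh residual: δ_res = (δ₀ + 1000)·f^(α−1) − 1000
α = ε/1000 + 1 = 0.97720, so α − 1 = -0.02280
f^(α−1) = 0.309^(-0.02280) = 1.027138
δ_res = (-11.9 + 1000) × 1.027138 − 1000 = 1014.915 − 1000 = 14.92 per mil

14.9 per mil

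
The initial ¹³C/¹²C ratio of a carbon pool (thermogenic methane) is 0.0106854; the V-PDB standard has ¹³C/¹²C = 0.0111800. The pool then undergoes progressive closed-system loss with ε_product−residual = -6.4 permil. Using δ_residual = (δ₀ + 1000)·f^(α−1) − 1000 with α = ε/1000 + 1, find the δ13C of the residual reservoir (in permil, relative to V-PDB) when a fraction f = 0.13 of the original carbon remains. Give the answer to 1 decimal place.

-31.7 permil

δ₀ = (0.0106854/0.0111800 − 1)×1000 = (0.955760 − 1)×1000 = -44.240 permil
α − 1 = ε/1000 = -0.0064
f^(α−1) = 0.13^(-0.0064) = 1.013143
δ_res = (-44.240 + 1000) × 1.013143 − 1000 = 968.322 − 1000 = -31.68 permil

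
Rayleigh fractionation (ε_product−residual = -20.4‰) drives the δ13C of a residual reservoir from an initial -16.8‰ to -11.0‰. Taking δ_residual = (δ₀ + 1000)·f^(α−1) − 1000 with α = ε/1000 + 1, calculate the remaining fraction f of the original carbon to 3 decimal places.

0.750

α − 1 = ε/1000 = -0.0204
(δ_res + 1000)/(δ₀ + 1000) = (-11.0 + 1000)/(-16.8 + 1000) = 989.0/983.2 = 1.005899
f = 1.005899^(1/-0.0204) = exp(ln(1.005899)/-0.0204) = exp(0.00588/-0.0204)
f = exp(-0.2883) = 0.7495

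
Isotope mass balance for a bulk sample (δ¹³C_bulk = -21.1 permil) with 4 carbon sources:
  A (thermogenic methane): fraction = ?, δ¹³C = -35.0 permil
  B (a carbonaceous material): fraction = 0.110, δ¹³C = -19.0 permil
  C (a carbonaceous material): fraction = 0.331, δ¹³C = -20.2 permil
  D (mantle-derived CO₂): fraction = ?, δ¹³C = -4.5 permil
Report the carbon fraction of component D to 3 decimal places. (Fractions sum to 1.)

Let f_D and f_A be the unknown fractions; fractions sum to 1 so f_D + f_A = 0.559.
Mass balance: Σ fᵢ·δᵢ = δ_bulk ⇒ f_D·(-4.5) + f_A·(-35.0) = -21.1 − (-8.776) = -12.324
Substitute f_A = 0.559 − f_D:
f_D·(-4.5 − -35.0) = -12.324 − 0.559×(-35.0) = 7.241
f_D = 7.241 / 30.5 = 0.2374

0.237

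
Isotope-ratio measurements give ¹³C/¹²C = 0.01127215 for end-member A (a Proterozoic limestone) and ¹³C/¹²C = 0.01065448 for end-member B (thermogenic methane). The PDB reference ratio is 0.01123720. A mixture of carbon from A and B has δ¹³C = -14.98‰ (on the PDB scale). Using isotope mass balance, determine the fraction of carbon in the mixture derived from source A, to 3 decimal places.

0.671

δ_A = (0.01127215/0.01123720 − 1)×1000 = (1.003110 − 1)×1000 = 3.110‰
δ_B = (0.01065448/0.01123720 − 1)×1000 = (0.948144 − 1)×1000 = -51.856‰
f_A = (δ_mix − δ_B)/(δ_A − δ_B) = (-14.98 − (-51.856))/(3.110 − (-51.856))
f_A = 36.876 / 54.967 = 0.6709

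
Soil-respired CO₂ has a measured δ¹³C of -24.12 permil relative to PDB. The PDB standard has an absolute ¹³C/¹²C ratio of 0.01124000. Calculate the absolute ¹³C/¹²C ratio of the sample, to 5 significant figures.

R_sample = R_standard × (δ¹³C/1000 + 1)
R_sample = 0.01124000 × (-24.12/1000 + 1) = 0.01124000 × 0.975880
R_sample = 0.0109689

0.010969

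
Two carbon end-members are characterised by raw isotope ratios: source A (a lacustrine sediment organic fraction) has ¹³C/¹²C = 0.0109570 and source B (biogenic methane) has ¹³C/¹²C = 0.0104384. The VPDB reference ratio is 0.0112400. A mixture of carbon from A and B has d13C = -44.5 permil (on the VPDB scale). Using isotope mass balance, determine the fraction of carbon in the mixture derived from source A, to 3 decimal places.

0.581

δ_A = (0.0109570/0.0112400 − 1)×1000 = (0.974822 − 1)×1000 = -25.178 permil
δ_B = (0.0104384/0.0112400 − 1)×1000 = (0.928683 − 1)×1000 = -71.317 permil
f_A = (δ_mix − δ_B)/(δ_A − δ_B) = (-44.5 − (-71.317))/(-25.178 − (-71.317))
f_A = 26.817 / 46.139 = 0.5812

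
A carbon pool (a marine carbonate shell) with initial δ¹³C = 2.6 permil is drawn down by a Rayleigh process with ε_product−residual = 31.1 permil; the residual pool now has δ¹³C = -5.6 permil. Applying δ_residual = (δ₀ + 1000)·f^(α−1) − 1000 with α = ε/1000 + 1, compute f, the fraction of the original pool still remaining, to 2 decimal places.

0.77

α − 1 = ε/1000 = 0.0311
(δ_res + 1000)/(δ₀ + 1000) = (-5.6 + 1000)/(2.6 + 1000) = 994.4/1002.6 = 0.991821
f = 0.991821^(1/0.0311) = exp(ln(0.991821)/0.0311) = exp(-0.00821/0.0311)
f = exp(-0.2641) = 0.7679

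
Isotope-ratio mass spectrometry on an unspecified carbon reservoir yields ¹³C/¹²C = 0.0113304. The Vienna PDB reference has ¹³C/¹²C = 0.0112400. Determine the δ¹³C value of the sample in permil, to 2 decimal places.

8.04 permil

δ¹³C = (R_sample / R_standard − 1) × 1000
R_sample / R_standard = 0.0113304 / 0.0112400 = 1.008043
δ¹³C = (1.008043 − 1) × 1000 = 8.043 permil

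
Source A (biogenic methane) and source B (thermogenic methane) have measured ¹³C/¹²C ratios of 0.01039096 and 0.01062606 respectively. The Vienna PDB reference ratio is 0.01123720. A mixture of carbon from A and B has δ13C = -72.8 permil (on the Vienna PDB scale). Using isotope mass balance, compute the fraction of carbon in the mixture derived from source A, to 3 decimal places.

δ_A = (0.01039096/0.01123720 − 1)×1000 = (0.924693 − 1)×1000 = -75.307 permil
δ_B = (0.01062606/0.01123720 − 1)×1000 = (0.945615 − 1)×1000 = -54.385 permil
f_A = (δ_mix − δ_B)/(δ_A − δ_B) = (-72.8 − (-54.385))/(-75.307 − (-54.385))
f_A = -18.415 / -20.922 = 0.8802

0.880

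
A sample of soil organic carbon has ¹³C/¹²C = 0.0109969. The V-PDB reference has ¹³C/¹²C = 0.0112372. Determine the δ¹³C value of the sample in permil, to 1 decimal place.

δ¹³C = (R_sample / R_standard − 1) × 1000
R_sample / R_standard = 0.0109969 / 0.0112372 = 0.978616
δ¹³C = (0.978616 − 1) × 1000 = -21.38 permil

-21.4 permil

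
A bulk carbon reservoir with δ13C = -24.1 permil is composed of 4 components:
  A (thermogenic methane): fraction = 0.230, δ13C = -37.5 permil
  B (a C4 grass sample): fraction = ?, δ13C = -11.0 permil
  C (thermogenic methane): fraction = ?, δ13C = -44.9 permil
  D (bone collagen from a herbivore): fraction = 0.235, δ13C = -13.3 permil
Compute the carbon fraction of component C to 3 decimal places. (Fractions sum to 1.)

0.191

Let f_C and f_B be the unknown fractions; fractions sum to 1 so f_C + f_B = 0.535.
Mass balance: Σ fᵢ·δᵢ = δ_bulk ⇒ f_C·(-44.9) + f_B·(-11.0) = -24.1 − (-11.751) = -12.350
Substitute f_B = 0.535 − f_C:
f_C·(-44.9 − -11.0) = -12.350 − 0.535×(-11.0) = -6.465
f_C = -6.465 / -33.9 = 0.1907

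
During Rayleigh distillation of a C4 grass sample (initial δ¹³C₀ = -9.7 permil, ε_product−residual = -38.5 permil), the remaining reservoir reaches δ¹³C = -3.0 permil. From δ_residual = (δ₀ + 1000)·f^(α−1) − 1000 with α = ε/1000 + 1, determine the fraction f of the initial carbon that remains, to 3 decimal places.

α − 1 = ε/1000 = -0.0385
(δ_res + 1000)/(δ₀ + 1000) = (-3.0 + 1000)/(-9.7 + 1000) = 997.0/990.3 = 1.006766
f = 1.006766^(1/-0.0385) = exp(ln(1.006766)/-0.0385) = exp(0.00674/-0.0385)
f = exp(-0.1751) = 0.8393

0.839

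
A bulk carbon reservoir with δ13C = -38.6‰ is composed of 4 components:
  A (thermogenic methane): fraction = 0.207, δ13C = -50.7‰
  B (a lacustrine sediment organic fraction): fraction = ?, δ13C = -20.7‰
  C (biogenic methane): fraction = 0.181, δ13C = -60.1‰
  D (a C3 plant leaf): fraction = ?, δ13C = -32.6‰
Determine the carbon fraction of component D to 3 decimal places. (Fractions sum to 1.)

Let f_D and f_B be the unknown fractions; fractions sum to 1 so f_D + f_B = 0.612.
Mass balance: Σ fᵢ·δᵢ = δ_bulk ⇒ f_D·(-32.6) + f_B·(-20.7) = -38.6 − (-21.373) = -17.227
Substitute f_B = 0.612 − f_D:
f_D·(-32.6 − -20.7) = -17.227 − 0.612×(-20.7) = -4.559
f_D = -4.559 / -11.9 = 0.3831

0.383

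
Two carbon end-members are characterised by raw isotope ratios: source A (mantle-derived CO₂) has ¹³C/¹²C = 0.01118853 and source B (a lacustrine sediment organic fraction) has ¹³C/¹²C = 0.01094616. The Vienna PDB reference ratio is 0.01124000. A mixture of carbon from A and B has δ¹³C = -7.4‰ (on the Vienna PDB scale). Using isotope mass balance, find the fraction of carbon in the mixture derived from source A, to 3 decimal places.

0.869

δ_A = (0.01118853/0.01124000 − 1)×1000 = (0.995421 − 1)×1000 = -4.579‰
δ_B = (0.01094616/0.01124000 − 1)×1000 = (0.973858 − 1)×1000 = -26.142‰
f_A = (δ_mix − δ_B)/(δ_A − δ_B) = (-7.4 − (-26.142))/(-4.579 − (-26.142))
f_A = 18.742 / 21.563 = 0.8692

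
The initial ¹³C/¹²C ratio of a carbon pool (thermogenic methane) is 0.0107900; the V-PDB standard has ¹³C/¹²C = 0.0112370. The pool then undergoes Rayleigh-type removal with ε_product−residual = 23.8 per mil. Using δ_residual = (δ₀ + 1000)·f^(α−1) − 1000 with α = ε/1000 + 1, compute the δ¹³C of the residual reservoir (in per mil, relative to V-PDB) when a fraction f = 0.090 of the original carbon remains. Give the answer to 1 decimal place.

δ₀ = (0.0107900/0.0112370 − 1)×1000 = (0.960221 − 1)×1000 = -39.779 per mil
α − 1 = ε/1000 = 0.0238
f^(α−1) = 0.090^(0.0238) = 0.944302
δ_res = (-39.779 + 1000) × 0.944302 − 1000 = 906.738 − 1000 = -93.26 per mil

-93.3 per mil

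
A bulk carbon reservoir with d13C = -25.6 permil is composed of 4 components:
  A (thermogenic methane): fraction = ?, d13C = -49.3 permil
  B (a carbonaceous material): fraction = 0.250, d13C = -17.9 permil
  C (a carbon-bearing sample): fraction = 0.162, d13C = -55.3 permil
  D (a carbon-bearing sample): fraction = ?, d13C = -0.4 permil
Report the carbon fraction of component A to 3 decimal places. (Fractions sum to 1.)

Let f_A and f_D be the unknown fractions; fractions sum to 1 so f_A + f_D = 0.588.
Mass balance: Σ fᵢ·δᵢ = δ_bulk ⇒ f_A·(-49.3) + f_D·(-0.4) = -25.6 − (-13.434) = -12.166
Substitute f_D = 0.588 − f_A:
f_A·(-49.3 − -0.4) = -12.166 − 0.588×(-0.4) = -11.931
f_A = -11.931 / -48.9 = 0.2440

0.244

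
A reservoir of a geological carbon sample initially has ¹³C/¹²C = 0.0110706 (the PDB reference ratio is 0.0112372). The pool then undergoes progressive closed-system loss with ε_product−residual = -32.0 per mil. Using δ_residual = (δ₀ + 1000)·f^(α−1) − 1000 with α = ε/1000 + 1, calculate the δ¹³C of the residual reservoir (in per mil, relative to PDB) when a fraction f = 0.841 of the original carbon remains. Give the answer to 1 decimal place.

-9.4 per mil

δ₀ = (0.0110706/0.0112372 − 1)×1000 = (0.985174 − 1)×1000 = -14.826 per mil
α − 1 = ε/1000 = -0.0320
f^(α−1) = 0.841^(-0.0320) = 1.005557
δ_res = (-14.826 + 1000) × 1.005557 − 1000 = 990.648 − 1000 = -9.35 per mil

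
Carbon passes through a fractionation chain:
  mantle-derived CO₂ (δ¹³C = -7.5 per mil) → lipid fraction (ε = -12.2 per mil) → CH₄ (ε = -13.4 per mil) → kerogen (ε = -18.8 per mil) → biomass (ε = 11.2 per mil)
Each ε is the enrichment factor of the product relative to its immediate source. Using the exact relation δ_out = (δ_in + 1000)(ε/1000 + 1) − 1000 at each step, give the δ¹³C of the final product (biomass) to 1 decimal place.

-40.3 per mil

step 1: δ = (-7.50 + 1000)·(-12.2/1000 + 1) − 1000 = -19.61 per mil
step 2: δ = (-19.61 + 1000)·(-13.4/1000 + 1) − 1000 = -32.75 per mil
step 3: δ = (-32.75 + 1000)·(-18.8/1000 + 1) − 1000 = -50.93 per mil
step 4: δ = (-50.93 + 1000)·(11.2/1000 + 1) − 1000 = -40.30 per mil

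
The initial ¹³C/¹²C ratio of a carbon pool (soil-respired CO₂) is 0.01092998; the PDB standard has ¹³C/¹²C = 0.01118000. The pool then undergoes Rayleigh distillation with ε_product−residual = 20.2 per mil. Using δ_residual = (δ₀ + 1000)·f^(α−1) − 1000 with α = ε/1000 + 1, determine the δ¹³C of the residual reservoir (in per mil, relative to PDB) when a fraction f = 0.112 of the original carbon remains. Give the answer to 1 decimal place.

-64.7 per mil

δ₀ = (0.01092998/0.01118000 − 1)×1000 = (0.977637 − 1)×1000 = -22.363 per mil
α − 1 = ε/1000 = 0.0202
f^(α−1) = 0.112^(0.0202) = 0.956741
δ_res = (-22.363 + 1000) × 0.956741 − 1000 = 935.345 − 1000 = -64.66 per mil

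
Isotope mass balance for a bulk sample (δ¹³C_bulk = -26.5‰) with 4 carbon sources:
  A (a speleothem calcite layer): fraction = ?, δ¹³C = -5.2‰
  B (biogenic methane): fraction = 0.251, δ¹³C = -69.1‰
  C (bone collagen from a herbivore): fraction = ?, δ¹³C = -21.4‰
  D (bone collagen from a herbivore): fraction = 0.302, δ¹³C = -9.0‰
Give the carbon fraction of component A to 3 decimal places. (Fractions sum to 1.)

0.193

Let f_A and f_C be the unknown fractions; fractions sum to 1 so f_A + f_C = 0.447.
Mass balance: Σ fᵢ·δᵢ = δ_bulk ⇒ f_A·(-5.2) + f_C·(-21.4) = -26.5 − (-20.062) = -6.438
Substitute f_C = 0.447 − f_A:
f_A·(-5.2 − -21.4) = -6.438 − 0.447×(-21.4) = 3.128
f_A = 3.128 / 16.2 = 0.1931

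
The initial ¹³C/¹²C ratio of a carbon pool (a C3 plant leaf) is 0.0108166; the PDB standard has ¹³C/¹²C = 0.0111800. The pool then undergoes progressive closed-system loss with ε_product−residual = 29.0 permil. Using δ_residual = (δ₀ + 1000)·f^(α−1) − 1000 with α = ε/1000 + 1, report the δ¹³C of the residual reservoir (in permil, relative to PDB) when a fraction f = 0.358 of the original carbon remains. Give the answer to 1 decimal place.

δ₀ = (0.0108166/0.0111800 − 1)×1000 = (0.967496 − 1)×1000 = -32.504 permil
α − 1 = ε/1000 = 0.0290
f^(α−1) = 0.358^(0.0290) = 0.970650
δ_res = (-32.504 + 1000) × 0.970650 − 1000 = 939.099 − 1000 = -60.90 permil

-60.9 permil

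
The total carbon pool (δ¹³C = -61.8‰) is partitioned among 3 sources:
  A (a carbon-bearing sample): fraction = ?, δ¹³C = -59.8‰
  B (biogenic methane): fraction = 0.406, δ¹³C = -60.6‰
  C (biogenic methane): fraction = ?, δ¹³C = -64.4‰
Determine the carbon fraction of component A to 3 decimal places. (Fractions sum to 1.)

Let f_A and f_C be the unknown fractions; fractions sum to 1 so f_A + f_C = 0.594.
Mass balance: Σ fᵢ·δᵢ = δ_bulk ⇒ f_A·(-59.8) + f_C·(-64.4) = -61.8 − (-24.604) = -37.196
Substitute f_C = 0.594 − f_A:
f_A·(-59.8 − -64.4) = -37.196 − 0.594×(-64.4) = 1.057
f_A = 1.057 / 4.6 = 0.2298

0.230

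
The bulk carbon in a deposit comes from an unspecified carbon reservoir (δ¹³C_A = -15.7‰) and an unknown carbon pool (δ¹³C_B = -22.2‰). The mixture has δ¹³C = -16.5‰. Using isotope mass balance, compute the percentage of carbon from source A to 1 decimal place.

87.7%

δ_mix = f_A·δ_A + (1 − f_A)·δ_B  ⇒  f_A = (δ_mix − δ_B)/(δ_A − δ_B)
f_A = (-16.5 − (-22.2)) / (-15.7 − (-22.2))
f_A = 5.7 / 6.5 = 0.8769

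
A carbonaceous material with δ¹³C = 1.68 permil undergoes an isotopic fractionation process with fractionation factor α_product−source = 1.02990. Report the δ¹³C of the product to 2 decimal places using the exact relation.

δ_product = (δ_source + 1000)·α − 1000
δ_product = (1.68 + 1000) × 1.02990 − 1000
δ_product = 1031.630 − 1000 = 31.630 permil

31.63 permil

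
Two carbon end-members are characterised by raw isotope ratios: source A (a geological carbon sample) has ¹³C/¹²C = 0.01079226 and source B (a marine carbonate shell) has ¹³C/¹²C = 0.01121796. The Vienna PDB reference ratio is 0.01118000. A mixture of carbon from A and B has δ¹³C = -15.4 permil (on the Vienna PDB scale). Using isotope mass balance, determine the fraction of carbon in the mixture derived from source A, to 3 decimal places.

0.494

δ_A = (0.01079226/0.01118000 − 1)×1000 = (0.965318 − 1)×1000 = -34.682 permil
δ_B = (0.01121796/0.01118000 − 1)×1000 = (1.003395 − 1)×1000 = 3.395 permil
f_A = (δ_mix − δ_B)/(δ_A − δ_B) = (-15.4 − (3.395))/(-34.682 − (3.395))
f_A = -18.795 / -38.077 = 0.4936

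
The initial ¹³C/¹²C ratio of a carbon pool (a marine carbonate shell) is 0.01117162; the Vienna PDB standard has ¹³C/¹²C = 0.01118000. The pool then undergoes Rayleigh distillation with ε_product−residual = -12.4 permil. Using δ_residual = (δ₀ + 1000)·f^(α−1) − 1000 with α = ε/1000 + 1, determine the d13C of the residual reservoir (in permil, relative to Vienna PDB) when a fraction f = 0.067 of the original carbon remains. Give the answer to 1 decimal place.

33.3 permil

δ₀ = (0.01117162/0.01118000 − 1)×1000 = (0.999250 − 1)×1000 = -0.750 permil
α − 1 = ε/1000 = -0.0124
f^(α−1) = 0.067^(-0.0124) = 1.034086
δ_res = (-0.750 + 1000) × 1.034086 − 1000 = 1033.311 − 1000 = 33.31 permil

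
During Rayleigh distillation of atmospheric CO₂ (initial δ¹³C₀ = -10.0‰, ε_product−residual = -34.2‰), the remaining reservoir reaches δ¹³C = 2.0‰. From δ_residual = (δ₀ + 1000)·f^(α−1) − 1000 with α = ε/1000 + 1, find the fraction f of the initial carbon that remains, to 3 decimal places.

α − 1 = ε/1000 = -0.0342
(δ_res + 1000)/(δ₀ + 1000) = (2.0 + 1000)/(-10.0 + 1000) = 1002.0/990.0 = 1.012121
f = 1.012121^(1/-0.0342) = exp(ln(1.012121)/-0.0342) = exp(0.01205/-0.0342)
f = exp(-0.3523) = 0.7031

0.703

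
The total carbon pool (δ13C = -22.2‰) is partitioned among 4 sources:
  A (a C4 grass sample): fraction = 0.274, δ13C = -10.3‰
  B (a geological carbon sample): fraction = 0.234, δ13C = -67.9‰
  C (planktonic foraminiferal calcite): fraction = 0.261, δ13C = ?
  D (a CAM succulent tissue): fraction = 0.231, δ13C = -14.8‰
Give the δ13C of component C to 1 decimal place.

-0.3‰

Isotope mass balance: δ_bulk = Σ fᵢ·δᵢ.
-22.2 = 0.274×(-10.3) + 0.234×(-67.9) + 0.261×δ_C + 0.231×(-14.8)
0.261·δ_C = -22.2 − (-22.130) = -0.070
δ_C = -0.070 / 0.261 = -0.27‰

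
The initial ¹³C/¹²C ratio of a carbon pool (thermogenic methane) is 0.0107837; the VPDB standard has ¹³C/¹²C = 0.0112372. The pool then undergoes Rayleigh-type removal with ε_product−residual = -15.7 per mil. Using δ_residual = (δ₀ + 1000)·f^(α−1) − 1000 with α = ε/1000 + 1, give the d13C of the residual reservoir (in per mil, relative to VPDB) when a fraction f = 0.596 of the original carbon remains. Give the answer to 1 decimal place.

δ₀ = (0.0107837/0.0112372 − 1)×1000 = (0.959643 − 1)×1000 = -40.357 per mil
α − 1 = ε/1000 = -0.0157
f^(α−1) = 0.596^(-0.0157) = 1.008158
δ_res = (-40.357 + 1000) × 1.008158 − 1000 = 967.472 − 1000 = -32.53 per mil

-32.5 per mil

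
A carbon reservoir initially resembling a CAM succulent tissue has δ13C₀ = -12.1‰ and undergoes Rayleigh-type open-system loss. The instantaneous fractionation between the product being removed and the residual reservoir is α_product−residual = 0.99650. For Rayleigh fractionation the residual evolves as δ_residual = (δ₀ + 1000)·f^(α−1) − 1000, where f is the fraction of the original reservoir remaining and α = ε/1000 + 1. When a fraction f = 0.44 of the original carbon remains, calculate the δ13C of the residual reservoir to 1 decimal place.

-9.3‰

Rayleigh residual: δ_res = (δ₀ + 1000)·f^(α−1) − 1000
α − 1 = -0.00350
f^(α−1) = 0.44^(-0.00350) = 1.002878
δ_res = (-12.1 + 1000) × 1.002878 − 1000 = 990.743 − 1000 = -9.26‰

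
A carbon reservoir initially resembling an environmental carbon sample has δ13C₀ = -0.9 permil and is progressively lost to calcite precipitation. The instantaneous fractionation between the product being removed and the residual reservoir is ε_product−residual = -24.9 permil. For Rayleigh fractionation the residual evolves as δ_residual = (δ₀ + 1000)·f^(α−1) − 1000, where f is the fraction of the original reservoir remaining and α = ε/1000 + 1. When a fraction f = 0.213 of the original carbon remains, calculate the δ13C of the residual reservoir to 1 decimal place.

Rayleigh residual: δ_res = (δ₀ + 1000)·f^(α−1) − 1000
α = ε/1000 + 1 = 0.97510, so α − 1 = -0.02490
f^(α−1) = 0.213^(-0.02490) = 1.039258
δ_res = (-0.9 + 1000) × 1.039258 − 1000 = 1038.323 − 1000 = 38.32 permil

38.3 permil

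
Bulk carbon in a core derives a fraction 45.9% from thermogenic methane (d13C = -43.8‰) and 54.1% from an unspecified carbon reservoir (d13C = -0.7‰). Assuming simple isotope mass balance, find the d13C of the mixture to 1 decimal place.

-20.5‰

δ_mix = f_A·δ_A + f_B·δ_B
δ_mix = 0.459 × (-43.8) + 0.541 × (-0.7)
δ_mix = -20.10 + -0.38 = -20.48‰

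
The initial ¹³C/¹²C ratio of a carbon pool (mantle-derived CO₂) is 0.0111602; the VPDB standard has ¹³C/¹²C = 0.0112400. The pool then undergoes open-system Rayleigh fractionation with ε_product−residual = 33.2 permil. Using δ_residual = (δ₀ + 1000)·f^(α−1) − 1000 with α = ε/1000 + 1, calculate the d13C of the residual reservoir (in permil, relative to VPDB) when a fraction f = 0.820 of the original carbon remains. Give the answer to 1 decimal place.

-13.6 permil

δ₀ = (0.0111602/0.0112400 − 1)×1000 = (0.992900 − 1)×1000 = -7.100 permil
α − 1 = ε/1000 = 0.0332
f^(α−1) = 0.820^(0.0332) = 0.993433
δ_res = (-7.100 + 1000) × 0.993433 − 1000 = 986.380 − 1000 = -13.62 permil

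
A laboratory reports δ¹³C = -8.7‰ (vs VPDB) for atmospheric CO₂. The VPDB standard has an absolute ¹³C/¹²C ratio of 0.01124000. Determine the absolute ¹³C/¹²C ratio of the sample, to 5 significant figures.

R_sample = R_standard × (δ¹³C/1000 + 1)
R_sample = 0.01124000 × (-8.7/1000 + 1) = 0.01124000 × 0.991300
R_sample = 0.0111422

0.011142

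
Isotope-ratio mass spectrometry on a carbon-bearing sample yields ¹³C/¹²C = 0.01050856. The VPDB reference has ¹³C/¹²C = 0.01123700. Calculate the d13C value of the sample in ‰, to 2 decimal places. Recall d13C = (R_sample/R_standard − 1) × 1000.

d13C = (R_sample / R_standard − 1) × 1000
R_sample / R_standard = 0.01050856 / 0.01123700 = 0.935175
d13C = (0.935175 − 1) × 1000 = -64.825‰

-64.83‰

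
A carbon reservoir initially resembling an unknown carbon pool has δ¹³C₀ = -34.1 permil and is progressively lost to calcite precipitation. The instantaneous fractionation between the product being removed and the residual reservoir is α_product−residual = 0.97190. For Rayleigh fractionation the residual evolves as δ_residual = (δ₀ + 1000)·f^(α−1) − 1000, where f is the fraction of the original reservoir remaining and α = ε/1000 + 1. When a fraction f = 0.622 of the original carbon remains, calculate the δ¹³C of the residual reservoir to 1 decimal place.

Rayleigh residual: δ_res = (δ₀ + 1000)·f^(α−1) − 1000
α − 1 = -0.02810
f^(α−1) = 0.622^(-0.02810) = 1.013432
δ_res = (-34.1 + 1000) × 1.013432 − 1000 = 978.874 − 1000 = -21.13 permil

-21.1 permil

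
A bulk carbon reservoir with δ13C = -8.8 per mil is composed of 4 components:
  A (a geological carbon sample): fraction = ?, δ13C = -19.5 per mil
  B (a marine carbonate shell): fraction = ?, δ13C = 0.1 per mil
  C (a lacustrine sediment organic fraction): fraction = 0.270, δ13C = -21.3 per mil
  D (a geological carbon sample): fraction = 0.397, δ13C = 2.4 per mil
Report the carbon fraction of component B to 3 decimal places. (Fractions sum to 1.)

0.127

Let f_B and f_A be the unknown fractions; fractions sum to 1 so f_B + f_A = 0.333.
Mass balance: Σ fᵢ·δᵢ = δ_bulk ⇒ f_B·(0.1) + f_A·(-19.5) = -8.8 − (-4.798) = -4.002
Substitute f_A = 0.333 − f_B:
f_B·(0.1 − -19.5) = -4.002 − 0.333×(-19.5) = 2.492
f_B = 2.492 / 19.6 = 0.1271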